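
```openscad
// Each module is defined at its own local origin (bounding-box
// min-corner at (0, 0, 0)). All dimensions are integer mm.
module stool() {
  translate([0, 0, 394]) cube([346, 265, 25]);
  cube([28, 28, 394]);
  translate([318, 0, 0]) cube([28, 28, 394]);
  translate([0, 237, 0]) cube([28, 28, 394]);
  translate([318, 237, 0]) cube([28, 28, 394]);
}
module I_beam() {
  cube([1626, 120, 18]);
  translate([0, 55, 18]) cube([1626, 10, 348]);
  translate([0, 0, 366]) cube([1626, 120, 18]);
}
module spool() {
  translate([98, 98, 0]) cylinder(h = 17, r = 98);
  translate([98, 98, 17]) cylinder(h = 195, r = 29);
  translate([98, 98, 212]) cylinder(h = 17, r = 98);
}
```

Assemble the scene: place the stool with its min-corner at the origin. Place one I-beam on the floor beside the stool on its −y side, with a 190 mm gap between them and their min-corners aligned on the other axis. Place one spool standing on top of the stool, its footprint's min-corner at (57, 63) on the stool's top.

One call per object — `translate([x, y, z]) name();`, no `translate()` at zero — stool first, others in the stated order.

stool();
translate([0, -310, 0]) I_beam();
translate([57, 63, 419]) spool();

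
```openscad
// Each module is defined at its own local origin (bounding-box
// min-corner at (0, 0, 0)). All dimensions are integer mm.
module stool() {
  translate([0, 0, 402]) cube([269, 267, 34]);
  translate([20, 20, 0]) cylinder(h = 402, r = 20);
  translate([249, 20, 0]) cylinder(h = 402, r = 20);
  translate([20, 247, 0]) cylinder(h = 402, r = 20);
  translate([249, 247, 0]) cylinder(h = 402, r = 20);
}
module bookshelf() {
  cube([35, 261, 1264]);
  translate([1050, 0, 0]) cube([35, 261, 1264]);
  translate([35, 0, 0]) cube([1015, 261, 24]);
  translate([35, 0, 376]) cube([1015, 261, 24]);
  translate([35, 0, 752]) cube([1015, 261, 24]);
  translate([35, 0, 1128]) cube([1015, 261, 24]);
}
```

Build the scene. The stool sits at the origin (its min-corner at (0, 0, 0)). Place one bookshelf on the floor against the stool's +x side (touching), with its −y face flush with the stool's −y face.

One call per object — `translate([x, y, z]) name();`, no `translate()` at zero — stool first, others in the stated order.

stool();
translate([269, 0, 0]) bookshelf();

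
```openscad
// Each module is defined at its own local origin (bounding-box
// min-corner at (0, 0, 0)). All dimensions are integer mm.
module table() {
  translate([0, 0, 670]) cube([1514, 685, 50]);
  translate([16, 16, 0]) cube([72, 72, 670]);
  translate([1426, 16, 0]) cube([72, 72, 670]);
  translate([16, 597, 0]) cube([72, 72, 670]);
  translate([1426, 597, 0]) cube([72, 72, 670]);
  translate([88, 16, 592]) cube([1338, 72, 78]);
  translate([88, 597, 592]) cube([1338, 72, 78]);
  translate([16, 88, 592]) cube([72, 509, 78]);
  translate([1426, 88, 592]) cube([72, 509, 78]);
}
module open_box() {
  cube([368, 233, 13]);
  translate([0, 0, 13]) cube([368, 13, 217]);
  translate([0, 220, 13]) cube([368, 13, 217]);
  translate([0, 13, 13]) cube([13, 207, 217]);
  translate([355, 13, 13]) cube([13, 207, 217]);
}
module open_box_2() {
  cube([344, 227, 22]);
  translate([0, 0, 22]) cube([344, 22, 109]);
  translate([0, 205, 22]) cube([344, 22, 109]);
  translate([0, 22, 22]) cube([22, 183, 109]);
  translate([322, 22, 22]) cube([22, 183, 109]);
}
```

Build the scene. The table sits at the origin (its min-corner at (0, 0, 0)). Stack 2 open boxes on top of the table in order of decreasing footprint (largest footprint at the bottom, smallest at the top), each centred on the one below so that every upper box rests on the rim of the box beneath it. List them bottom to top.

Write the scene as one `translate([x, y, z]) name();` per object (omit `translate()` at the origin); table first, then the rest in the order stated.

table();
translate([573, 226, 720]) open_box();
translate([585, 229, 950]) open_box_2();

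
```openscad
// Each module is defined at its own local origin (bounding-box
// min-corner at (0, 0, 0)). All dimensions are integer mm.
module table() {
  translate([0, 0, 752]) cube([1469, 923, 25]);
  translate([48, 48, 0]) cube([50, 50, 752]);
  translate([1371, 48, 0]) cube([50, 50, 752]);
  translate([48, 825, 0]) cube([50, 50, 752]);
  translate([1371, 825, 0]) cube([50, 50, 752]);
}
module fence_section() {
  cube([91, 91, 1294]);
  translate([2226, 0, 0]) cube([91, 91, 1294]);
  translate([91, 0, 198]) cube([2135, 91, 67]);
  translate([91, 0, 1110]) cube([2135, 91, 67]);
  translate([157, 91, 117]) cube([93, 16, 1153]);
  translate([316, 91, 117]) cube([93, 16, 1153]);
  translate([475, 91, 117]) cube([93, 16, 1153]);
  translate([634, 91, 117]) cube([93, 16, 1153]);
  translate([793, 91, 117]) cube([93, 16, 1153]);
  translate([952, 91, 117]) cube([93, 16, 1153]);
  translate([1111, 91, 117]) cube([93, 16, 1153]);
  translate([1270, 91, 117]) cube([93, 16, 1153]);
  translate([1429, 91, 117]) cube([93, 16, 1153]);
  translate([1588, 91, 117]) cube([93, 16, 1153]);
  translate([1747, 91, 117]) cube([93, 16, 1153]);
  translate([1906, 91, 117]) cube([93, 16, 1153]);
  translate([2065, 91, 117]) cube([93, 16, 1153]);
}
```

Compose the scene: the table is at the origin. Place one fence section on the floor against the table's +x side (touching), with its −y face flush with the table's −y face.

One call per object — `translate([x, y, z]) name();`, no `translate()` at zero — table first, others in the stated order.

table();
translate([1469, 0, 0]) fence_section();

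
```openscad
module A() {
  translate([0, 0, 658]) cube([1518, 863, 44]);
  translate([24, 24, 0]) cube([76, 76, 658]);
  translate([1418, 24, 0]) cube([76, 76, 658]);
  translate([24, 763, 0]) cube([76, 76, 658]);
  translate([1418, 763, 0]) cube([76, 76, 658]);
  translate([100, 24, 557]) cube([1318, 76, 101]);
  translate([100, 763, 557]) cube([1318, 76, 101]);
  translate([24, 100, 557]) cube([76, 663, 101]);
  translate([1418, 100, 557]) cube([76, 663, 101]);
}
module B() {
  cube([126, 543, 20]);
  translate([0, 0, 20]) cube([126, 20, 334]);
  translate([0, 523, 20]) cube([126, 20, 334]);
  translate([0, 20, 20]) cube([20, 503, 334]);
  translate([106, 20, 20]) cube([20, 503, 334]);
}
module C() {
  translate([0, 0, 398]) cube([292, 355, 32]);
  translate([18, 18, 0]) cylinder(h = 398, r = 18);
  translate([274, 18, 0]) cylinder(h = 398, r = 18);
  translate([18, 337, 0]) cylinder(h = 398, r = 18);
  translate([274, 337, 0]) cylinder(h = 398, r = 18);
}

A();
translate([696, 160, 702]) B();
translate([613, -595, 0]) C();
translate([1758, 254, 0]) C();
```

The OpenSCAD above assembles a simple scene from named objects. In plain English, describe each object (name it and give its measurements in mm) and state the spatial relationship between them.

A is a table with a 1518×863 mm rectangular top, 44 mm thick, top surface at z = 702 mm, supported by four 76×76 mm square legs, each inset 24 mm from the nearest pair of top edges, running from the floor. Four apron rails, 76 mm thick and 101 mm tall, run between adjacent legs with their top edges flush with the underside of the top and their outer faces flush with the legs' outer faces.

B is an open-topped rectangular box: outside dimensions 126×543×354 mm, with a uniform wall and base thickness of 20 mm. The base is a full 126×543 slab on the floor; four walls sit on top of the base. The front and back walls (the −y and +y sides) span the full width; the two side walls fit between them.

C is a four-legged stool. The seat is 292×355 mm, 32 mm thick, top at z = 430 mm. It stands on four round legs, each 36 mm in diameter, from z = 0 to the seat underside, each leg's axis is inset half a diameter from the nearest pair of seat edges (so the leg's bounding box is flush with the corner).

The open box is on top of the table, centred. Two stools sit around the table at the −y, +x sides.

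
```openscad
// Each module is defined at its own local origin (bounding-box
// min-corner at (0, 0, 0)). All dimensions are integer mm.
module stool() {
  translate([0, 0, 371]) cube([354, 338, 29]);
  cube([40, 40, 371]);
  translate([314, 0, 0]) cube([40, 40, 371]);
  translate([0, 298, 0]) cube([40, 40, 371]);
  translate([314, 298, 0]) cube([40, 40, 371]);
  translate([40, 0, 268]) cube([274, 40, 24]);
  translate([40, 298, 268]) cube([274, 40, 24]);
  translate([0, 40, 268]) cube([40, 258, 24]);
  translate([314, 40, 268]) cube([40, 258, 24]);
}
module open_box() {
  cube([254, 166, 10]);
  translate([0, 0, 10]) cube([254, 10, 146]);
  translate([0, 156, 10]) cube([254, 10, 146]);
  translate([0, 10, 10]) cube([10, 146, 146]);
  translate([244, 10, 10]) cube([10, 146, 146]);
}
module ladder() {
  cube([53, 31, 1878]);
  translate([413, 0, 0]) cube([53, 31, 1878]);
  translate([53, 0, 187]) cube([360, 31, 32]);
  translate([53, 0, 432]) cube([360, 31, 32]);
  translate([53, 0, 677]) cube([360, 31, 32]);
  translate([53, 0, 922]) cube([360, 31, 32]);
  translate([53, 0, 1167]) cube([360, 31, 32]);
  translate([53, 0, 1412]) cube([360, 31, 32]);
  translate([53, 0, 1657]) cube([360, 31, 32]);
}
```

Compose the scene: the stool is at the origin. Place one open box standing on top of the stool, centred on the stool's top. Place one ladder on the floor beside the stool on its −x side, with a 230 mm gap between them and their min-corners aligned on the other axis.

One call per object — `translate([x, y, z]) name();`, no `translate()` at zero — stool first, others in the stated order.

stool();
translate([50, 86, 400]) open_box();
translate([-696, 0, 0]) ladder();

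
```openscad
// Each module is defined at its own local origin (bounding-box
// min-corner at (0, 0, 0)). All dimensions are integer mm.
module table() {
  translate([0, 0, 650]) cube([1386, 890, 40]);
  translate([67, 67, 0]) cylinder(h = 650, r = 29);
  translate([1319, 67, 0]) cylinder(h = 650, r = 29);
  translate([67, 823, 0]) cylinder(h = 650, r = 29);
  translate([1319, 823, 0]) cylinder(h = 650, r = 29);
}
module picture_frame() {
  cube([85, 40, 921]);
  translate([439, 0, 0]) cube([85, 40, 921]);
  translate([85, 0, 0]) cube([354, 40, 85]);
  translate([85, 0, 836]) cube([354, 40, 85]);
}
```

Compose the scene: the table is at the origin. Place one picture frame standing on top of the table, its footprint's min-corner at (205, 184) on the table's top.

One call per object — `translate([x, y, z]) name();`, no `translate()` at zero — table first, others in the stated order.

table();
translate([205, 184, 690]) picture_frame();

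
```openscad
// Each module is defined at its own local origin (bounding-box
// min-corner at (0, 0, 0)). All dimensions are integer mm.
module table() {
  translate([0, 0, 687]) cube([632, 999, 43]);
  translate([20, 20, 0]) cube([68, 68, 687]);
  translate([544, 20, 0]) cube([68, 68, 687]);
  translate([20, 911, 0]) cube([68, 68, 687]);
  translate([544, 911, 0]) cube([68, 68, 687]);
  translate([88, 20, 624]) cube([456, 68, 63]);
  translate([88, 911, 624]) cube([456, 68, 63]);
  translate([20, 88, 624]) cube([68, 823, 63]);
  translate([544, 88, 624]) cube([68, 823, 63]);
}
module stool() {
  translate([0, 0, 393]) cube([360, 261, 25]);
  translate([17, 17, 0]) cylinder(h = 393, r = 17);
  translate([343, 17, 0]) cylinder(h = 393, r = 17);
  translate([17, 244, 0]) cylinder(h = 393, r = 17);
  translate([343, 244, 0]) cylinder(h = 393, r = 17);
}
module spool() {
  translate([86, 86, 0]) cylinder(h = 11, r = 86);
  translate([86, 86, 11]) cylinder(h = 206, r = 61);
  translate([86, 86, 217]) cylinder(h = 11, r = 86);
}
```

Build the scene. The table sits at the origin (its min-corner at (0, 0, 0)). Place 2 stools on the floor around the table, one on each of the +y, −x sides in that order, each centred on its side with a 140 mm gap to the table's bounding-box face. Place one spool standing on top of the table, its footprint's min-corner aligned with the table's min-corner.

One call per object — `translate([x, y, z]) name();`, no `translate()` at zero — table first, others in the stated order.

table();
translate([136, 1139, 0]) stool();
translate([-500, 369, 0]) stool();
translate([0, 0, 730]) spool();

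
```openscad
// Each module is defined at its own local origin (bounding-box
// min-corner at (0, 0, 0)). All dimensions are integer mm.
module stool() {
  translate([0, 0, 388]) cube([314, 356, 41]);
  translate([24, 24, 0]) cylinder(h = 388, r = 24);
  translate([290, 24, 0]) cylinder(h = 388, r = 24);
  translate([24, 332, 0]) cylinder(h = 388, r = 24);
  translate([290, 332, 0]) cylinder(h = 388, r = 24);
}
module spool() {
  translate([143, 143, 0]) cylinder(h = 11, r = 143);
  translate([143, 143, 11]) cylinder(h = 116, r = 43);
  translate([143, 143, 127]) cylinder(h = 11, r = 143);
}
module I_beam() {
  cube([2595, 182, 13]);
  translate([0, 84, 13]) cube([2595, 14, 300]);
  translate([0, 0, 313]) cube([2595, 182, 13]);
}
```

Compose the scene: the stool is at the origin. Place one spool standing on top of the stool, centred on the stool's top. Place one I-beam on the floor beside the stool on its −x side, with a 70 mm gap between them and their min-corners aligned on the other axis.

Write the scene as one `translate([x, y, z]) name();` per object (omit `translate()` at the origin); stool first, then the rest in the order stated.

stool();
translate([14, 35, 429]) spool();
translate([-2665, 0, 0]) I_beam();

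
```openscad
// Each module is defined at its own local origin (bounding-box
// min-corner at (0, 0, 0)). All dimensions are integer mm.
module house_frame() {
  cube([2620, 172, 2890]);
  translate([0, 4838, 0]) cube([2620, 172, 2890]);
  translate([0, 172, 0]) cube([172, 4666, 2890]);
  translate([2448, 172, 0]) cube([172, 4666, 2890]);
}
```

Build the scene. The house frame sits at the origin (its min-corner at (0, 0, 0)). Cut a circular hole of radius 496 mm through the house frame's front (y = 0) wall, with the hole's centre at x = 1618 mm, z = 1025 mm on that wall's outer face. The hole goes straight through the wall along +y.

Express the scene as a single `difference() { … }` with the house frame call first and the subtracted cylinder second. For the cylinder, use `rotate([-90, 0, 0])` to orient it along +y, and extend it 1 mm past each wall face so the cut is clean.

difference() {
  house_frame();
  translate([1618, -1, 1025]) rotate([-90, 0, 0]) cylinder(h = 174, r = 496);
}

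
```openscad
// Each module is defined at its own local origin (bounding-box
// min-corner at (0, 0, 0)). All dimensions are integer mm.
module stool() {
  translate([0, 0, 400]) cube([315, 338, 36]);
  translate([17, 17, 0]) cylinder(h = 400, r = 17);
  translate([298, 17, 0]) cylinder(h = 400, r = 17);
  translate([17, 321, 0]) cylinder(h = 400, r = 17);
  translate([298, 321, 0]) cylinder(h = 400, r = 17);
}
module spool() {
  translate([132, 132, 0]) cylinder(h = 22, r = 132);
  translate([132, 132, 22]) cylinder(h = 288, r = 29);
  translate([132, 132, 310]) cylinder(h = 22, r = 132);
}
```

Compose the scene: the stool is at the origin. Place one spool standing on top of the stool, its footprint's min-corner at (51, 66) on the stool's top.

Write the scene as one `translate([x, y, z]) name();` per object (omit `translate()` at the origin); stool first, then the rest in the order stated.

stool();
translate([51, 66, 436]) spool();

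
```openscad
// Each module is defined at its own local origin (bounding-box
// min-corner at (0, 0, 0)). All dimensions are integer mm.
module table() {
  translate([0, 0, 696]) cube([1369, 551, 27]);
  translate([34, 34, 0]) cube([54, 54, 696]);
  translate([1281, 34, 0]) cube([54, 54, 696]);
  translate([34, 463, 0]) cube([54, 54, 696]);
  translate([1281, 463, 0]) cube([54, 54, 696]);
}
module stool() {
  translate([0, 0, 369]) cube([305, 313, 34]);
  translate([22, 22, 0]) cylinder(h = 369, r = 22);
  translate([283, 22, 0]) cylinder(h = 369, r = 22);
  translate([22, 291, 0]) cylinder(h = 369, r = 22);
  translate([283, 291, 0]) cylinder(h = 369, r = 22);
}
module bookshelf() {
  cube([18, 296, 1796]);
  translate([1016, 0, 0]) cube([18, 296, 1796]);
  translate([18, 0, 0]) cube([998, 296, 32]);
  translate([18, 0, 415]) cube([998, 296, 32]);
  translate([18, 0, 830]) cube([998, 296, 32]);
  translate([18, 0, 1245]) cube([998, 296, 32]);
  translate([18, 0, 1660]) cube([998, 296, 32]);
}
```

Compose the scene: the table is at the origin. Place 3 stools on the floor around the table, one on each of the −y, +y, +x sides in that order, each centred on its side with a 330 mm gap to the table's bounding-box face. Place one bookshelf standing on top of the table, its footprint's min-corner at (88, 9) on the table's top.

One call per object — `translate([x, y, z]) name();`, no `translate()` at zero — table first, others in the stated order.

table();
translate([532, -643, 0]) stool();
translate([532, 881, 0]) stool();
translate([1699, 119, 0]) stool();
translate([88, 9, 723]) bookshelf();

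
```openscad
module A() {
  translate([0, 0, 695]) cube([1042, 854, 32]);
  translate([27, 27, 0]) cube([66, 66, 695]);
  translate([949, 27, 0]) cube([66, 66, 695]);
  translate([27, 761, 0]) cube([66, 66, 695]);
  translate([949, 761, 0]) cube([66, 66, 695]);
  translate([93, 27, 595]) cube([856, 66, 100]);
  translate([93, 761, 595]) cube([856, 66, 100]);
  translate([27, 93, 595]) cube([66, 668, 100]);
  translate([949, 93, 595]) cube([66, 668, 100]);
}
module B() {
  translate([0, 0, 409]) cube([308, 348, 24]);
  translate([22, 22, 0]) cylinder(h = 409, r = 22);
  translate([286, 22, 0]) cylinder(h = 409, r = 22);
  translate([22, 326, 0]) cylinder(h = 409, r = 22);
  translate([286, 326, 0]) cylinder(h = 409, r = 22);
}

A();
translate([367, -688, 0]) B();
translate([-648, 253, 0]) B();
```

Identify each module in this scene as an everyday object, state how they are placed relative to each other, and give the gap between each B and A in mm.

A is a table. B is a stool. Two stools sit around the table at the −y, −x sides. The gap between each stool and the table is 340 mm.

Each stool's nearest face is 340 mm from the table's bounding box.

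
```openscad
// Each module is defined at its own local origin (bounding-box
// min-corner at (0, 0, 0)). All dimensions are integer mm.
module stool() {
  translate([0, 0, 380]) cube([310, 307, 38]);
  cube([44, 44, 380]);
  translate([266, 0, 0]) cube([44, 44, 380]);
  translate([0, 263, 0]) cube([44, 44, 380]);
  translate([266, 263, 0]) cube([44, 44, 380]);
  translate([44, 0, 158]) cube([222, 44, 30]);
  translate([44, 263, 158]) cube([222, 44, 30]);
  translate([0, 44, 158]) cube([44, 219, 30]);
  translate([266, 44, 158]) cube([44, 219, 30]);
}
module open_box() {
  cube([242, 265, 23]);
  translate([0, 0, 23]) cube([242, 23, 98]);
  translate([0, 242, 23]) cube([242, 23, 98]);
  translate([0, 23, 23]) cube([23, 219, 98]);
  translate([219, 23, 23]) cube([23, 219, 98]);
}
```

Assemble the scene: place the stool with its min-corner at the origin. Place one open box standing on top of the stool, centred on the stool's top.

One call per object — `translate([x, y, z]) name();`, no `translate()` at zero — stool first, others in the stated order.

stool();
translate([34, 21, 418]) open_box();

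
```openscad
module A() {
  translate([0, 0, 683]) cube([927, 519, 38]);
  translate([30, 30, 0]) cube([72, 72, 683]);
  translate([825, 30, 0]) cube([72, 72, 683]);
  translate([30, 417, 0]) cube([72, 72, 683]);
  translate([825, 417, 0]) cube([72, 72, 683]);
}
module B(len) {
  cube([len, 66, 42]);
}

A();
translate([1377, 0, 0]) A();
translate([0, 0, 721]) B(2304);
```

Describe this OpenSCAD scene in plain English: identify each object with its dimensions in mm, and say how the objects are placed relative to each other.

A is a rectangular dining table. The top is 927×519×38 mm with its upper surface at z = 721 mm. It stands on four 72×72 mm square legs, each inset 30 mm from the nearest pair of top edges, running from the floor to the underside of the top.

B is a rectangular beam 2304 mm long (x), 66 mm deep (y), 42 mm thick (z).

The beam spans the tops of two tables placed 450 mm apart, resting at z = 721 mm.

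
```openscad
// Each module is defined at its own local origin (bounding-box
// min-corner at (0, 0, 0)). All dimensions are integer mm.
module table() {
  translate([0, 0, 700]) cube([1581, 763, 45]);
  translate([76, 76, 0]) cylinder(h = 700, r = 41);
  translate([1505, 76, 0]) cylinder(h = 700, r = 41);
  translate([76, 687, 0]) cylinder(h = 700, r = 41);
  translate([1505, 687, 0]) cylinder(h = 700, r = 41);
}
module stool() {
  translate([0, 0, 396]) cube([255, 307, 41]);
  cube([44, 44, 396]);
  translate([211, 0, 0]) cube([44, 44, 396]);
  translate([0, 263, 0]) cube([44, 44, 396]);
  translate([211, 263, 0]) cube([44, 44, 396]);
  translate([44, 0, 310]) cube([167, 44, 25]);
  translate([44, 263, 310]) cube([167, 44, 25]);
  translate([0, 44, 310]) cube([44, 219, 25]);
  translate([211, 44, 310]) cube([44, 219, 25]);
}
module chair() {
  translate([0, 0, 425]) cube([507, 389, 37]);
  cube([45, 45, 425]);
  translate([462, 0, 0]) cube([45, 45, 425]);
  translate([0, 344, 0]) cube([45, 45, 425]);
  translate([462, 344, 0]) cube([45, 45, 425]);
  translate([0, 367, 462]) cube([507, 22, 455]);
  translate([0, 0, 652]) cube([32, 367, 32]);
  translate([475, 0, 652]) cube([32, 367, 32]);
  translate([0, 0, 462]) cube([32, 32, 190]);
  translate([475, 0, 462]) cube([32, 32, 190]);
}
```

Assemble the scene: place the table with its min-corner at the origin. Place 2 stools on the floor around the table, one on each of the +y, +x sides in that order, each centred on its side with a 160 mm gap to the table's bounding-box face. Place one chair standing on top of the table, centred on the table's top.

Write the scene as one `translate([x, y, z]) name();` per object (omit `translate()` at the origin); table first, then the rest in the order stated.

table();
translate([663, 923, 0]) stool();
translate([1741, 228, 0]) stool();
translate([537, 187, 745]) chair();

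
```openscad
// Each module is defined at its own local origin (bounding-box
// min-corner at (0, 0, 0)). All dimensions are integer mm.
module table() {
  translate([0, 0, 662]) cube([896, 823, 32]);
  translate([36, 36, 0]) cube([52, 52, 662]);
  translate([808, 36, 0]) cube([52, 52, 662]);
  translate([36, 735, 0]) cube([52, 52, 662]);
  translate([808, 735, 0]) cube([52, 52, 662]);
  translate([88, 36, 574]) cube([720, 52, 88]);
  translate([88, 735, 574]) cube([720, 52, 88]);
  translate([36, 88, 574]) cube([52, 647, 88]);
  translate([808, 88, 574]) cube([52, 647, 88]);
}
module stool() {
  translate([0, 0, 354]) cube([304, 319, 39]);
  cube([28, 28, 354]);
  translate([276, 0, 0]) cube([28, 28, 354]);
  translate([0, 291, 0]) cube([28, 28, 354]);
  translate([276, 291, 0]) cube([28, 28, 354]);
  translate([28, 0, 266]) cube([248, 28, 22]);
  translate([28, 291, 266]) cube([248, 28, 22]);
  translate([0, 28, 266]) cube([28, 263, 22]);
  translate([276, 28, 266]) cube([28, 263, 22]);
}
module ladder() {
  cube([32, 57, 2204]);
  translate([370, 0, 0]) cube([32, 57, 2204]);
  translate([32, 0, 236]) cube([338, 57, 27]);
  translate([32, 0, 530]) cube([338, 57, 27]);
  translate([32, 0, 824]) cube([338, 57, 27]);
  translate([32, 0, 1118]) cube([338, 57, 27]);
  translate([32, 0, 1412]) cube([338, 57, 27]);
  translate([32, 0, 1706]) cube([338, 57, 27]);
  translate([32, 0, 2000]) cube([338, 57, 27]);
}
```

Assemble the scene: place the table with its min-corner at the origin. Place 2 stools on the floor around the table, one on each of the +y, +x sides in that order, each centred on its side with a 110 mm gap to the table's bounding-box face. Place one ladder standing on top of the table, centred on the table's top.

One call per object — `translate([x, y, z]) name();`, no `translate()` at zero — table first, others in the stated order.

table();
translate([296, 933, 0]) stool();
translate([1006, 252, 0]) stool();
translate([247, 383, 694]) ladder();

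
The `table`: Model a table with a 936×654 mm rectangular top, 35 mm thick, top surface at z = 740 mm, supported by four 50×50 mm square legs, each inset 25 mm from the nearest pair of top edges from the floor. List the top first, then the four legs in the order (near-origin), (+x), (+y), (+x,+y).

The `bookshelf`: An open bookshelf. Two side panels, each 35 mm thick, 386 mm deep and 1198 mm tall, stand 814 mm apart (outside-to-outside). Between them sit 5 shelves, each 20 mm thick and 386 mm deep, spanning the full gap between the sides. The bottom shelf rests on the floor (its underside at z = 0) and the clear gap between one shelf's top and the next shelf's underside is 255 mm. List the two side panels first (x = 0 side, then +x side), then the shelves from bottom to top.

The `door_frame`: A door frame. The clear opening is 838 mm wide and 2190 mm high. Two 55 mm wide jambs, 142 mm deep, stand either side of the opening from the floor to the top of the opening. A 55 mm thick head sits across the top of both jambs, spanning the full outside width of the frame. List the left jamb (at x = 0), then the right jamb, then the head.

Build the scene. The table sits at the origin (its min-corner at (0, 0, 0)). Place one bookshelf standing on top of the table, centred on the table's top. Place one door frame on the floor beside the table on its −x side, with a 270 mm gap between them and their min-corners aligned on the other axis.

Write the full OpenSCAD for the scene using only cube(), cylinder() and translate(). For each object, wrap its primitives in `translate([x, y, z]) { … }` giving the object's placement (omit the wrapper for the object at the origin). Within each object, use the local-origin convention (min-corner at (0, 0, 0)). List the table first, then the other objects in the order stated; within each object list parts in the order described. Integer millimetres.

translate([0, 0, 705]) cube([936, 654, 35]);
translate([25, 25, 0]) cube([50, 50, 705]);
translate([861, 25, 0]) cube([50, 50, 705]);
translate([25, 579, 0]) cube([50, 50, 705]);
translate([861, 579, 0]) cube([50, 50, 705]);
translate([61, 134, 740]) {
  cube([35, 386, 1198]);
  translate([779, 0, 0]) cube([35, 386, 1198]);
  translate([35, 0, 0]) cube([744, 386, 20]);
  translate([35, 0, 275]) cube([744, 386, 20]);
  translate([35, 0, 550]) cube([744, 386, 20]);
  translate([35, 0, 825]) cube([744, 386, 20]);
  translate([35, 0, 1100]) cube([744, 386, 20]);
}
translate([-1218, 0, 0]) {
  cube([55, 142, 2190]);
  translate([893, 0, 0]) cube([55, 142, 2190]);
  translate([0, 0, 2190]) cube([948, 142, 55]);
}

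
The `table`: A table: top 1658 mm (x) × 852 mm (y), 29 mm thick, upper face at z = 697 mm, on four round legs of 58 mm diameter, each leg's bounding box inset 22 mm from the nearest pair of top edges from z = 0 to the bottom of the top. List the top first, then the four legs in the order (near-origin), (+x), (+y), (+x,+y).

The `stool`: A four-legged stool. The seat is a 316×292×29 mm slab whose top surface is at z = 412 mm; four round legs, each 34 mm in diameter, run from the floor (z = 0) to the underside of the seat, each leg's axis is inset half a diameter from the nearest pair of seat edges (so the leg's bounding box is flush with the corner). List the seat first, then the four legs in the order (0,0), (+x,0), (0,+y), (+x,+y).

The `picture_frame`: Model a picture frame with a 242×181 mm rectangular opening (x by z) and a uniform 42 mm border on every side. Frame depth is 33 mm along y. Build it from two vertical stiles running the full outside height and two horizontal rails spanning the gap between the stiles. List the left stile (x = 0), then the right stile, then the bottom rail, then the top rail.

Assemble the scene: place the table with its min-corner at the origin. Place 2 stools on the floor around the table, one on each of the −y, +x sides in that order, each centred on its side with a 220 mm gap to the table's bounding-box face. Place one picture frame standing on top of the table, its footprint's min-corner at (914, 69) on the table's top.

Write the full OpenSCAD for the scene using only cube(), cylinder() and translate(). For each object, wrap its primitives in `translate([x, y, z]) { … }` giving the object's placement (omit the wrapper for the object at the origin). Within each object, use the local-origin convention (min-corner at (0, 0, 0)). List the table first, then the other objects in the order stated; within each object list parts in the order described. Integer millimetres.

translate([0, 0, 668]) cube([1658, 852, 29]);
translate([51, 51, 0]) cylinder(h = 668, r = 29);
translate([1607, 51, 0]) cylinder(h = 668, r = 29);
translate([51, 801, 0]) cylinder(h = 668, r = 29);
translate([1607, 801, 0]) cylinder(h = 668, r = 29);
translate([671, -512, 0]) {
  translate([0, 0, 383]) cube([316, 292, 29]);
  translate([17, 17, 0]) cylinder(h = 383, r = 17);
  translate([299, 17, 0]) cylinder(h = 383, r = 17);
  translate([17, 275, 0]) cylinder(h = 383, r = 17);
  translate([299, 275, 0]) cylinder(h = 383, r = 17);
}
translate([1878, 280, 0]) {
  translate([0, 0, 383]) cube([316, 292, 29]);
  translate([17, 17, 0]) cylinder(h = 383, r = 17);
  translate([299, 17, 0]) cylinder(h = 383, r = 17);
  translate([17, 275, 0]) cylinder(h = 383, r = 17);
  translate([299, 275, 0]) cylinder(h = 383, r = 17);
}
translate([914, 69, 697]) {
  cube([42, 33, 265]);
  translate([284, 0, 0]) cube([42, 33, 265]);
  translate([42, 0, 0]) cube([242, 33, 42]);
  translate([42, 0, 223]) cube([242, 33, 42]);
}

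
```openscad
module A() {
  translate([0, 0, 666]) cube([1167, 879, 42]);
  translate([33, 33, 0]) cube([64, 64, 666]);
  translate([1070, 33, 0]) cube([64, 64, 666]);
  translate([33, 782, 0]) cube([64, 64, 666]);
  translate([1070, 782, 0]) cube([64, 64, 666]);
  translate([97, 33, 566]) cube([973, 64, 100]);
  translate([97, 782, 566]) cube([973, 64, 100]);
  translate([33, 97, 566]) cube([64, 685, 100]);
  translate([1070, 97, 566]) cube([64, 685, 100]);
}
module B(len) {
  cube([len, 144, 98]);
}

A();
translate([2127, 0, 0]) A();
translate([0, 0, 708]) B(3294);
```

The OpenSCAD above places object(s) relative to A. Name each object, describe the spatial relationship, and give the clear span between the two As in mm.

A is a table. B is a beam. A beam spans the tops of two tables. The clear span between the two tables is 960 mm.

Second table starts at x = 2127; first ends at x = 1167; clear span = 2127 − 1167 = 960 mm.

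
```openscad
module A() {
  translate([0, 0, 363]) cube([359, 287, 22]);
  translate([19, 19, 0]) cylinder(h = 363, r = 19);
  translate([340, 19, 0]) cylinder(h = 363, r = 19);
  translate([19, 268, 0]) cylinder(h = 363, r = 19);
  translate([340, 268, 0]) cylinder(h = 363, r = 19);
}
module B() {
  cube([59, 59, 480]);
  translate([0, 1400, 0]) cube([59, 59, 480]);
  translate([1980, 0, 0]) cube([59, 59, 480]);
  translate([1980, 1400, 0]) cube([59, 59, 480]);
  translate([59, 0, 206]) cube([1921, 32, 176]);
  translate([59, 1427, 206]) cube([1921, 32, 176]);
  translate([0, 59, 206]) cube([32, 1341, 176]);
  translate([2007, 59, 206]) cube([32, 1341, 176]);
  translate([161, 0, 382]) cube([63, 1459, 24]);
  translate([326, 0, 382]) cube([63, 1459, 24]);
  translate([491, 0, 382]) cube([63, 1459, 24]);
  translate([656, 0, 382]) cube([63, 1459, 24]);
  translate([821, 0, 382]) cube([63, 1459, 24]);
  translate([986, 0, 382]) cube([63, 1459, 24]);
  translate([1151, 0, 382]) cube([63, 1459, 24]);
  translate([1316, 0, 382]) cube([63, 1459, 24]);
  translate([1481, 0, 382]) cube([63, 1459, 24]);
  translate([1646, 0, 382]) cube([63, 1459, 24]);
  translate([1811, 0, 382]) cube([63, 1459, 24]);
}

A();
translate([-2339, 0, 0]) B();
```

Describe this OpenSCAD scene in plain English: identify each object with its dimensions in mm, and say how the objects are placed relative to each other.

A is a four-legged stool. The seat is a 359×287×22 mm slab whose top surface is at z = 385 mm; four round legs, each 38 mm in diameter, run from the floor (z = 0) to the underside of the seat, each leg's axis is inset half a diameter from the nearest pair of seat edges (so the leg's bounding box is flush with the corner).

B is a bed frame 2039 mm long (x) by 1459 mm wide (y). Four 59×59 mm corner posts, 480 mm tall, at the corners of the footprint. Four rails of 32 mm thickness and 176 mm height run between adjacent posts with their undersides at z = 206 mm, their outer faces flush with the outside of the frame (the two x-running rails run between the posts' inner faces; the two y-running rails run between the posts' inner faces). 11 slats, each 63 mm wide (x) and 24 mm thick, lie across the top of the two x-running rails, running the full 1459 mm width of the frame in y; the slats are evenly spaced along x between the inner faces of the end posts with equal gaps (rounded down to the nearest mm) at the −x end and between each pair — any rounding remainder accumulates at the +x end.

The bed frame is on the floor beside the stool on its −x side.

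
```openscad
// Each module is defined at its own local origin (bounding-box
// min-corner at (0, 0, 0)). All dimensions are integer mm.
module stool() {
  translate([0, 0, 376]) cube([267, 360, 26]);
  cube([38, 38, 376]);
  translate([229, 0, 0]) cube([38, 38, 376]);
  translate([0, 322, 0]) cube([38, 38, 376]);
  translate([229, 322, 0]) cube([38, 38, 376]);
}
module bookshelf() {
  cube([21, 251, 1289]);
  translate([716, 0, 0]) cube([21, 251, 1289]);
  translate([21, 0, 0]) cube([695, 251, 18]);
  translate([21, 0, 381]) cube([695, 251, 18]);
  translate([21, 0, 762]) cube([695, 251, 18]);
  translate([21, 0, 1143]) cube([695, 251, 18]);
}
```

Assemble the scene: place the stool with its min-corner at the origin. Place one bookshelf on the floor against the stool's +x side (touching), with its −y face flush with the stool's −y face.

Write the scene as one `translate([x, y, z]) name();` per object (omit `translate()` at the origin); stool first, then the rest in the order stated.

stool();
translate([267, 0, 0]) bookshelf();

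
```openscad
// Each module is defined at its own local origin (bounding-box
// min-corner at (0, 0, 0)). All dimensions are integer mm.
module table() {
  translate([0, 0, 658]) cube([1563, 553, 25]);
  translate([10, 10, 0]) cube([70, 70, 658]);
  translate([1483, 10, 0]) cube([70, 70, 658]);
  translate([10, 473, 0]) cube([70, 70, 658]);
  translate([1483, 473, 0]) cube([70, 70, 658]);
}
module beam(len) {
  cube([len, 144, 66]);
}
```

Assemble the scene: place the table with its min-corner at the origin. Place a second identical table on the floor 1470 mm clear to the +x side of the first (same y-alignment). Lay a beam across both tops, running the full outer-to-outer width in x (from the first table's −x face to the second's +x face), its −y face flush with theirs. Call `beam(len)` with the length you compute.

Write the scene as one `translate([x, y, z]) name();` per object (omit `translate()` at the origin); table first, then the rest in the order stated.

table();
translate([3033, 0, 0]) table();
translate([0, 0, 683]) beam(4596);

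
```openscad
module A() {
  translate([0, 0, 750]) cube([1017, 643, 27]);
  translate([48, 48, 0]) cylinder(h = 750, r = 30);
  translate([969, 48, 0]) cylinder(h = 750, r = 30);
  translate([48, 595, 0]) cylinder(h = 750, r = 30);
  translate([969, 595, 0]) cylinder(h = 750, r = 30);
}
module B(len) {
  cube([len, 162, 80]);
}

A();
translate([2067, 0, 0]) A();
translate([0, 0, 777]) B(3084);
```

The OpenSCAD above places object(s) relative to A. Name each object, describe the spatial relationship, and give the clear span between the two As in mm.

A is a table. B is a beam. A beam spans the tops of two tables. The clear span between the two tables is 1050 mm.

Second table starts at x = 2067; first ends at x = 1017; clear span = 2067 − 1017 = 1050 mm.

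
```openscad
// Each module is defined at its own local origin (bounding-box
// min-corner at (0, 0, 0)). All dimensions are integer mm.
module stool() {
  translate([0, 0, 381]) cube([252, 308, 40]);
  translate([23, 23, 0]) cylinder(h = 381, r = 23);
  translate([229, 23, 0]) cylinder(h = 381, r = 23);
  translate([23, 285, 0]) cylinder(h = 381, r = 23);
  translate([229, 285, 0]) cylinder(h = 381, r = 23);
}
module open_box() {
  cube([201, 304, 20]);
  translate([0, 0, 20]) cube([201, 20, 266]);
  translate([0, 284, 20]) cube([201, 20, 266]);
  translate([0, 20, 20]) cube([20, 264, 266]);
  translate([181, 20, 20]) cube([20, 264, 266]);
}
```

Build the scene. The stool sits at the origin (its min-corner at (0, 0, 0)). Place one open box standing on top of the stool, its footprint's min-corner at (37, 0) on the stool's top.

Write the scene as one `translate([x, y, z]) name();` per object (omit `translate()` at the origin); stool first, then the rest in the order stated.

stool();
translate([37, 0, 421]) open_box();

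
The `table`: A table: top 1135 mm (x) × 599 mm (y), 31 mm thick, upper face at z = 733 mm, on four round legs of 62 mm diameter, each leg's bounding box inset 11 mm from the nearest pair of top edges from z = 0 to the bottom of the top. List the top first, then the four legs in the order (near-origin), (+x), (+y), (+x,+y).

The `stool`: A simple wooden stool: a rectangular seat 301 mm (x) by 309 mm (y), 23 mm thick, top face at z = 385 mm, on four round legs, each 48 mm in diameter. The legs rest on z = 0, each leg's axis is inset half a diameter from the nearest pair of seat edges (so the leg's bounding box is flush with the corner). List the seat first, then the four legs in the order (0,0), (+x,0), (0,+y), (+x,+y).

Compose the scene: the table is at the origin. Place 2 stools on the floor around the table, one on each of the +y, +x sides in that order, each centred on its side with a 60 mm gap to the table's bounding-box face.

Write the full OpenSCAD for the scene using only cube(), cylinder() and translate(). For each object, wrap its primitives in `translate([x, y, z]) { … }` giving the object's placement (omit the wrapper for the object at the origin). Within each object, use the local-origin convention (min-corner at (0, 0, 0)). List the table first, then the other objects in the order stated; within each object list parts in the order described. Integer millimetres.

translate([0, 0, 702]) cube([1135, 599, 31]);
translate([42, 42, 0]) cylinder(h = 702, r = 31);
translate([1093, 42, 0]) cylinder(h = 702, r = 31);
translate([42, 557, 0]) cylinder(h = 702, r = 31);
translate([1093, 557, 0]) cylinder(h = 702, r = 31);
translate([417, 659, 0]) {
  translate([0, 0, 362]) cube([301, 309, 23]);
  translate([24, 24, 0]) cylinder(h = 362, r = 24);
  translate([277, 24, 0]) cylinder(h = 362, r = 24);
  translate([24, 285, 0]) cylinder(h = 362, r = 24);
  translate([277, 285, 0]) cylinder(h = 362, r = 24);
}
translate([1195, 145, 0]) {
  translate([0, 0, 362]) cube([301, 309, 23]);
  translate([24, 24, 0]) cylinder(h = 362, r = 24);
  translate([277, 24, 0]) cylinder(h = 362, r = 24);
  translate([24, 285, 0]) cylinder(h = 362, r = 24);
  translate([277, 285, 0]) cylinder(h = 362, r = 24);
}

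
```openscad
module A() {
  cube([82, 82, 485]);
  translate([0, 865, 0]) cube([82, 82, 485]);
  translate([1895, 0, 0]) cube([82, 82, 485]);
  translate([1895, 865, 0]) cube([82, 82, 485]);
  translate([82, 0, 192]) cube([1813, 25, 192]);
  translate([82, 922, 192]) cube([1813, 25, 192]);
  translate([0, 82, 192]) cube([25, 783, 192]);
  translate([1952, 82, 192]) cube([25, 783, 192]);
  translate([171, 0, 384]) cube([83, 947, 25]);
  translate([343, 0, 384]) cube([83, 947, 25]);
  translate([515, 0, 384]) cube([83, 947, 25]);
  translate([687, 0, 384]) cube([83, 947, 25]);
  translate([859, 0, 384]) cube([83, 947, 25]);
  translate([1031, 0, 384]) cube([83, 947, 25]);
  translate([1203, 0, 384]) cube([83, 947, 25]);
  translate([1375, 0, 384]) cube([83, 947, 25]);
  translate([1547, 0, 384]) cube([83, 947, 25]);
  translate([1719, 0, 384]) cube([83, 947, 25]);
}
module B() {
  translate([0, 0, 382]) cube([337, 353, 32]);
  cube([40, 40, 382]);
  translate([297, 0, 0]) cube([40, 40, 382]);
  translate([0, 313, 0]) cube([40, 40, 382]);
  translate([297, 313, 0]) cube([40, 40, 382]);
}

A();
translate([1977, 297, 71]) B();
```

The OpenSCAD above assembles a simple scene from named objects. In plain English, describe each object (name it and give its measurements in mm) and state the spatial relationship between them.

A is a bed frame 1977 mm long (x) by 947 mm wide (y). Four 82×82 mm corner posts, 485 mm tall, at the corners of the footprint. Four rails of 25 mm thickness and 192 mm height run between adjacent posts with their undersides at z = 192 mm, their outer faces flush with the outside of the frame (the two x-running rails run between the posts' inner faces; the two y-running rails run between the posts' inner faces). 10 slats, each 83 mm wide (x) and 25 mm thick, lie across the top of the two x-running rails, running the full 947 mm width of the frame in y; the slats are evenly spaced along x between the inner faces of the end posts with equal gaps (rounded down to the nearest mm) at the −x end and between each pair — any rounding remainder accumulates at the +x end.

B is a simple wooden stool: a rectangular seat 337 mm (x) by 353 mm (y), 32 mm thick, top face at z = 414 mm, on four square legs, each 40×40 mm in cross-section. The legs rest on z = 0, each flush with a corner of the seat.

The stool is beside the bed frame with their tops flush at z = 485.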